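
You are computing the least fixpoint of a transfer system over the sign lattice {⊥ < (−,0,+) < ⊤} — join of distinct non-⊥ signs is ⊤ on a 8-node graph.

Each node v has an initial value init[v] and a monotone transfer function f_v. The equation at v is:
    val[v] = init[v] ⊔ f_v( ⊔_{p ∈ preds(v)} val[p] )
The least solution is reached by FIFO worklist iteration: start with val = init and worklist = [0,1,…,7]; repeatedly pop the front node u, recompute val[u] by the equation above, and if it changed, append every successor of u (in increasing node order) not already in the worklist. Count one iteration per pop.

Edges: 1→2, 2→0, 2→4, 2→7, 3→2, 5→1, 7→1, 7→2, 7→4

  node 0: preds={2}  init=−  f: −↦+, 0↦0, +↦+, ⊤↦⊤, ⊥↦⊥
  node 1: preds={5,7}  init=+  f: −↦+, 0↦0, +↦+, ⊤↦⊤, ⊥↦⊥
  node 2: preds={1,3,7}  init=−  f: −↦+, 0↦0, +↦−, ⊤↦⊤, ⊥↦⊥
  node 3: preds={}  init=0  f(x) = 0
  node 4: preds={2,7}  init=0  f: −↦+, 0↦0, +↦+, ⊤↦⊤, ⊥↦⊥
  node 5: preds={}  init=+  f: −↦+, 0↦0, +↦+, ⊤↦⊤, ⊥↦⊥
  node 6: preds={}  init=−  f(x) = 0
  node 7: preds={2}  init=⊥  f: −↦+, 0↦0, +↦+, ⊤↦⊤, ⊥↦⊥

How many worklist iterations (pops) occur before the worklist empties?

Worklist (12 pops):
  #1 pop 0: in=− → ⊤ (was −); enqueue []
  #2 pop 1: in=+ → + (no change)
  #3 pop 2: in=⊤ → ⊤ (was −); enqueue [0]
  #4 pop 3: in=⊥ → 0 (no change)
  #5 pop 4: in=⊤ → ⊤ (was 0); enqueue []
  #6 pop 5: in=⊥ → + (no change)
  #7 pop 6: in=⊥ → ⊤ (was −); enqueue []
  #8 pop 7: in=⊤ → ⊤ (was ⊥); enqueue [1,2,4]
  #9 pop 0: in=⊤ → ⊤ (no change)
  #10 pop 1: in=⊤ → ⊤ (was +); enqueue []
  #11 pop 2: in=⊤ → ⊤ (no change)
  #12 pop 4: in=⊤ → ⊤ (no change)

Fixpoint:
  val[0] = ⊤
  val[1] = ⊤
  val[2] = ⊤
  val[3] = 0
  val[4] = ⊤
  val[5] = +
  val[6] = ⊤
  val[7] = ⊤

12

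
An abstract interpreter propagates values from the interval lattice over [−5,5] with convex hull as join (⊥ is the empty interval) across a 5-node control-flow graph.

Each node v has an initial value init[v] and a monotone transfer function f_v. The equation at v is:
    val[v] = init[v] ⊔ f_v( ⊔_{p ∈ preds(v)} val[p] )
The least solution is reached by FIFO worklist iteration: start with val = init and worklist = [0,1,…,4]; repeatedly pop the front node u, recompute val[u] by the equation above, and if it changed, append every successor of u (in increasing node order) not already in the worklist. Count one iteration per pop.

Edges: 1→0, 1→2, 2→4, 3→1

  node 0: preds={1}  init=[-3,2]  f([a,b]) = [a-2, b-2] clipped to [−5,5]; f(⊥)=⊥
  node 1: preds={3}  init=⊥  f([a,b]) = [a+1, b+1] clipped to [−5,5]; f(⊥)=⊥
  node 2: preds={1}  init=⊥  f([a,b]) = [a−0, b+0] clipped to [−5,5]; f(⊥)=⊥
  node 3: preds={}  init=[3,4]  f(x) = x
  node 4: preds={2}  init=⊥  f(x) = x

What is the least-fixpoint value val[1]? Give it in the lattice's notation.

[4,5]

Worklist (6 pops):
  #1 pop 0: in=⊥ → [-3,2] (no change)
  #2 pop 1: in=[3,4] → [4,5] (was ⊥); enqueue [0]
  #3 pop 2: in=[4,5] → [4,5] (was ⊥); enqueue []
  #4 pop 3: in=⊥ → [3,4] (no change)
  #5 pop 4: in=[4,5] → [4,5] (was ⊥); enqueue []
  #6 pop 0: in=[4,5] → [-3,3] (was [-3,2]); enqueue []

Fixpoint:
  val[0] = [-3,3]
  val[1] = [4,5]
  val[2] = [4,5]
  val[3] = [3,4]
  val[4] = [4,5]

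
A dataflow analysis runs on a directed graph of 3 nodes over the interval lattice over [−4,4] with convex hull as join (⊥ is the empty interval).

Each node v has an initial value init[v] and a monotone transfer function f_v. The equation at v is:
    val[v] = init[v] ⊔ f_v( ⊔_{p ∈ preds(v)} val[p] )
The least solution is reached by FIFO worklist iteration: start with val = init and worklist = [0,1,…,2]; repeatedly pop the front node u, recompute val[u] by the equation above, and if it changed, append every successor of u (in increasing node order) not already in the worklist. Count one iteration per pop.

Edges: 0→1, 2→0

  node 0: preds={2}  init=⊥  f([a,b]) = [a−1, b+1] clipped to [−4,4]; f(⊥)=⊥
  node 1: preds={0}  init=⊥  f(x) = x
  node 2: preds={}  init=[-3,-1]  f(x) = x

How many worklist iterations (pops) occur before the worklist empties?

3

Iteration log — 3 steps:
  step 1. node 0  ⊔preds=[-3,-1]  new=[-4,0]  old=⊥  +wl: 
  step 2. node 1  ⊔preds=[-4,0]  new=[-4,0]  old=⊥  +wl: 
  step 3. node 2  ⊔preds=⊥  new=[-3,-1]  stable

Least fixpoint reached:
  node 0: [-4,0]
  node 1: [-4,0]
  node 2: [-3,-1]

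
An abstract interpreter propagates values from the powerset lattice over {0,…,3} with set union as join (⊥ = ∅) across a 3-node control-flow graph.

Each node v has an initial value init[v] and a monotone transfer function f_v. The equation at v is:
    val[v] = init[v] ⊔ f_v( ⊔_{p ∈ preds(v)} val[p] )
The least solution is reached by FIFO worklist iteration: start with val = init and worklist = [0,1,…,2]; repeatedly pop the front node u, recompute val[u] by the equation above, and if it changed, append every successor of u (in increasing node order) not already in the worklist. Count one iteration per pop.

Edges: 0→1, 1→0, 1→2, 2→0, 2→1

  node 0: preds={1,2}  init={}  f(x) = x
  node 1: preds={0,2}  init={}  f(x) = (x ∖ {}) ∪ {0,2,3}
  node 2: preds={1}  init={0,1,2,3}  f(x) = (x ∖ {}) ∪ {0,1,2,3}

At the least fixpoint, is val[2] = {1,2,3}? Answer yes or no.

no

Iteration log — 4 steps:
  step 1. node 0  ⊔preds={0,1,2,3}  new={0,1,2,3}  old={}  +wl: 
  step 2. node 1  ⊔preds={0,1,2,3}  new={0,1,2,3}  old={}  +wl: 0
  step 3. node 2  ⊔preds={0,1,2,3}  new={0,1,2,3}  stable
  step 4. node 0  ⊔preds={0,1,2,3}  new={0,1,2,3}  stable

Least fixpoint reached:
  node 0: {0,1,2,3}
  node 1: {0,1,2,3}
  node 2: {0,1,2,3}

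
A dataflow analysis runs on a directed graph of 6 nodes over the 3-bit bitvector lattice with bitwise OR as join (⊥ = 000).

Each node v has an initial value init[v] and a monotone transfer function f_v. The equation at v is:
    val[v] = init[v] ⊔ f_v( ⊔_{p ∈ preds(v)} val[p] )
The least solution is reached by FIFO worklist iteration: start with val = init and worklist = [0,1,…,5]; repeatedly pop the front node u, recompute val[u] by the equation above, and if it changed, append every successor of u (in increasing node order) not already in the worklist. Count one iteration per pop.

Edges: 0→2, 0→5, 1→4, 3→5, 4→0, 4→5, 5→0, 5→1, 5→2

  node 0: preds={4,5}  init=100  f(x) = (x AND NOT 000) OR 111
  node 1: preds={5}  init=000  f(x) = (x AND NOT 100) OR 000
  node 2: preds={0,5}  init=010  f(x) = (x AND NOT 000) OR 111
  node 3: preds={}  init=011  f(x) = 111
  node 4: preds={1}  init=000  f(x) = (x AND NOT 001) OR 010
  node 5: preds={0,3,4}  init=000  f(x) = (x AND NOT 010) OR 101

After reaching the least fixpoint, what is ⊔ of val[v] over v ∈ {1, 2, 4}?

111

Worklist (10 pops):
  #1 pop 0: in=000 → 111 (was 100); enqueue []
  #2 pop 1: in=000 → 000 (no change)
  #3 pop 2: in=111 → 111 (was 010); enqueue []
  #4 pop 3: in=000 → 111 (was 011); enqueue []
  #5 pop 4: in=000 → 010 (was 000); enqueue [0]
  #6 pop 5: in=111 → 101 (was 000); enqueue [1,2]
  #7 pop 0: in=111 → 111 (no change)
  #8 pop 1: in=101 → 001 (was 000); enqueue [4]
  #9 pop 2: in=111 → 111 (no change)
  #10 pop 4: in=001 → 010 (no change)

Fixpoint:
  val[0] = 111
  val[1] = 001
  val[2] = 111
  val[3] = 111
  val[4] = 010
  val[5] = 101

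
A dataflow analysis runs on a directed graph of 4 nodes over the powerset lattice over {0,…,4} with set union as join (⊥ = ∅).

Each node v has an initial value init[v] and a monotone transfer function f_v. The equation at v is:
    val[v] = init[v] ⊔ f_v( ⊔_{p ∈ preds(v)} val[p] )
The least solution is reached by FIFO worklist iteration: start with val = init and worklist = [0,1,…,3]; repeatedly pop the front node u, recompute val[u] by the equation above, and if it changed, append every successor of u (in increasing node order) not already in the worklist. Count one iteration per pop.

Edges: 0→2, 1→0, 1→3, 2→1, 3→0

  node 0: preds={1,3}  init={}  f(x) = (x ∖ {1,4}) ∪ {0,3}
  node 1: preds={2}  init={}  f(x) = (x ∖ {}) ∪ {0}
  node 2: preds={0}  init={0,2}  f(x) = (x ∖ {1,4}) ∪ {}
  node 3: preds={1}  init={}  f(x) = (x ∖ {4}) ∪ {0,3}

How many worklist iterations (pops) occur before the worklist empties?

9

Iteration log — 9 steps:
  step 1. node 0  ⊔preds={}  new={0,3}  old={}  +wl: 
  step 2. node 1  ⊔preds={0,2}  new={0,2}  old={}  +wl: 0
  step 3. node 2  ⊔preds={0,3}  new={0,2,3}  old={0,2}  +wl: 1
  step 4. node 3  ⊔preds={0,2}  new={0,2,3}  old={}  +wl: 
  step 5. node 0  ⊔preds={0,2,3}  new={0,2,3}  old={0,3}  +wl: 2
  step 6. node 1  ⊔preds={0,2,3}  new={0,2,3}  old={0,2}  +wl: 0,3
  step 7. node 2  ⊔preds={0,2,3}  new={0,2,3}  stable
  step 8. node 0  ⊔preds={0,2,3}  new={0,2,3}  stable
  step 9. node 3  ⊔preds={0,2,3}  new={0,2,3}  stable

Least fixpoint reached:
  node 0: {0,2,3}
  node 1: {0,2,3}
  node 2: {0,2,3}
  node 3: {0,2,3}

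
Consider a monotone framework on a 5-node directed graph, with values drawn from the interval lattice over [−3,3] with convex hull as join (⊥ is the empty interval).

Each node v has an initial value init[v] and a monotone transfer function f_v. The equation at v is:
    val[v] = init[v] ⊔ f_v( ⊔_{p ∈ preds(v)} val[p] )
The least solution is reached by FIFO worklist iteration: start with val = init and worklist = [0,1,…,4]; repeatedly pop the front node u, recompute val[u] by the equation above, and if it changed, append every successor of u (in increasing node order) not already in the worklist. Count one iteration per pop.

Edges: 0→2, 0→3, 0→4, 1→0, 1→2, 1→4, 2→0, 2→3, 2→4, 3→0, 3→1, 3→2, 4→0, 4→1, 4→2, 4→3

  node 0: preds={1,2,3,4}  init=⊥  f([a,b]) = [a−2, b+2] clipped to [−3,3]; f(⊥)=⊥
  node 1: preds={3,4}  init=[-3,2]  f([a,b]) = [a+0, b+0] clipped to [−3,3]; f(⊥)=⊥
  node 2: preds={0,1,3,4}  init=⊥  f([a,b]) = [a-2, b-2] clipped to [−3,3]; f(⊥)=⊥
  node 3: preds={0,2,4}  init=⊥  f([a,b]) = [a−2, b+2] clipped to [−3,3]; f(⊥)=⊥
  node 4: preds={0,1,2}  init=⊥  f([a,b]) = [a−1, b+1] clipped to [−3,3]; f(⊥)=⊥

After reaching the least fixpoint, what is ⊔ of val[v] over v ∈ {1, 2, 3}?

[-3,3]

Worklist (11 pops):
  #1 pop 0: in=[-3,2] → [-3,3] (was ⊥); enqueue []
  #2 pop 1: in=⊥ → [-3,2] (no change)
  #3 pop 2: in=[-3,3] → [-3,1] (was ⊥); enqueue [0]
  #4 pop 3: in=[-3,3] → [-3,3] (was ⊥); enqueue [1,2]
  #5 pop 4: in=[-3,3] → [-3,3] (was ⊥); enqueue [3]
  #6 pop 0: in=[-3,3] → [-3,3] (no change)
  #7 pop 1: in=[-3,3] → [-3,3] (was [-3,2]); enqueue [0,4]
  #8 pop 2: in=[-3,3] → [-3,1] (no change)
  #9 pop 3: in=[-3,3] → [-3,3] (no change)
  #10 pop 0: in=[-3,3] → [-3,3] (no change)
  #11 pop 4: in=[-3,3] → [-3,3] (no change)

Fixpoint:
  val[0] = [-3,3]
  val[1] = [-3,3]
  val[2] = [-3,1]
  val[3] = [-3,3]
  val[4] = [-3,3]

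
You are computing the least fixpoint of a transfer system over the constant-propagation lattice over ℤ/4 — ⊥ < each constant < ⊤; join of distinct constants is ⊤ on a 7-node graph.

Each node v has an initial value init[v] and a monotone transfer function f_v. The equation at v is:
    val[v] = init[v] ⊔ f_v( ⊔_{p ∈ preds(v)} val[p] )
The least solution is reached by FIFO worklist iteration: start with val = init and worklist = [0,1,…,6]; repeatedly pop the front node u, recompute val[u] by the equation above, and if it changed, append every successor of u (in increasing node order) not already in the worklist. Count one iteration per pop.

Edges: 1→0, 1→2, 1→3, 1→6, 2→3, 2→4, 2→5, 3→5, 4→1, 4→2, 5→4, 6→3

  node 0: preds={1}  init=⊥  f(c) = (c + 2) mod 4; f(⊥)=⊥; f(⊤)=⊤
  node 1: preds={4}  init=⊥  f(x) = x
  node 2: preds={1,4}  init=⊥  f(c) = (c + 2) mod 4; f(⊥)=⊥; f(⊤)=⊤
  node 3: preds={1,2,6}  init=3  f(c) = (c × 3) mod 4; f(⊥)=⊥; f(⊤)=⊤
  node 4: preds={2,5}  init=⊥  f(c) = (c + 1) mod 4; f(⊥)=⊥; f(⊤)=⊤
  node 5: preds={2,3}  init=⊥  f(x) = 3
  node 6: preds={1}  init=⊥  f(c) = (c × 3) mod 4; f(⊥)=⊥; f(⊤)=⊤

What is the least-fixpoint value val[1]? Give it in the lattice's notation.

⊤

Iteration log — 24 steps:
  step 1. node 0  ⊔preds=⊥  new=⊥  stable
  step 2. node 1  ⊔preds=⊥  new=⊥  stable
  step 3. node 2  ⊔preds=⊥  new=⊥  stable
  step 4. node 3  ⊔preds=⊥  new=3  stable
  step 5. node 4  ⊔preds=⊥  new=⊥  stable
  step 6. node 5  ⊔preds=3  new=3  old=⊥  +wl: 4
  step 7. node 6  ⊔preds=⊥  new=⊥  stable
  step 8. node 4  ⊔preds=3  new=0  old=⊥  +wl: 1,2
  step 9. node 1  ⊔preds=0  new=0  old=⊥  +wl: 0,3,6
  step 10. node 2  ⊔preds=0  new=2  old=⊥  +wl: 4,5
  step 11. node 0  ⊔preds=0  new=2  old=⊥  +wl: 
  step 12. node 3  ⊔preds=⊤  new=⊤  old=3  +wl: 
  step 13. node 6  ⊔preds=0  new=0  old=⊥  +wl: 3
  step 14. node 4  ⊔preds=⊤  new=⊤  old=0  +wl: 1,2
  step 15. node 5  ⊔preds=⊤  new=3  stable
  step 16. node 3  ⊔preds=⊤  new=⊤  stable
  step 17. node 1  ⊔preds=⊤  new=⊤  old=0  +wl: 0,3,6
  step 18. node 2  ⊔preds=⊤  new=⊤  old=2  +wl: 4,5
  step 19. node 0  ⊔preds=⊤  new=⊤  old=2  +wl: 
  step 20. node 3  ⊔preds=⊤  new=⊤  stable
  step 21. node 6  ⊔preds=⊤  new=⊤  old=0  +wl: 3
  step 22. node 4  ⊔preds=⊤  new=⊤  stable
  step 23. node 5  ⊔preds=⊤  new=3  stable
  step 24. node 3  ⊔preds=⊤  new=⊤  stable

Least fixpoint reached:
  node 0: ⊤
  node 1: ⊤
  node 2: ⊤
  node 3: ⊤
  node 4: ⊤
  node 5: 3
  node 6: ⊤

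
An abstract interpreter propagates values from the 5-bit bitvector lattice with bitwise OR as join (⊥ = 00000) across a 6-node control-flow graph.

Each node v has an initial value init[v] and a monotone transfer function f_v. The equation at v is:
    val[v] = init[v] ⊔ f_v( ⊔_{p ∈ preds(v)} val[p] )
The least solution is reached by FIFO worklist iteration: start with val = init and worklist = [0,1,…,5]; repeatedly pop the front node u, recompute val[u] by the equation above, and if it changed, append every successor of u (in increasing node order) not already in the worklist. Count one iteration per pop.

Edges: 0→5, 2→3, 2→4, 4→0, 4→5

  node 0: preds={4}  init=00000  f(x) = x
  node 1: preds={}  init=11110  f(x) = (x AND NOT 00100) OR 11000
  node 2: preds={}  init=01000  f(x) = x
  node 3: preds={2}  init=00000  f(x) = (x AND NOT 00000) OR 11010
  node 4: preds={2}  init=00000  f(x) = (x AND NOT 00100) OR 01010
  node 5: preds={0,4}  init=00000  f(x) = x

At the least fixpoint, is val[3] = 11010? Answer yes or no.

yes

Trace (8 dequeues):
  [1] u=0 | in 00000 | out 00000 | ==
  [2] u=1 | in 00000 | out 11110 | ==
  [3] u=2 | in 00000 | out 01000 | ==
  [4] u=3 | in 01000 | out 11010 | prev 00000 | push {}
  [5] u=4 | in 01000 | out 01010 | prev 00000 | push {0}
  [6] u=5 | in 01010 | out 01010 | prev 00000 | push {}
  [7] u=0 | in 01010 | out 01010 | prev 00000 | push {5}
  [8] u=5 | in 01010 | out 01010 | ==

Converged values:
  [0] 01010
  [1] 11110
  [2] 01000
  [3] 11010
  [4] 01010
  [5] 01010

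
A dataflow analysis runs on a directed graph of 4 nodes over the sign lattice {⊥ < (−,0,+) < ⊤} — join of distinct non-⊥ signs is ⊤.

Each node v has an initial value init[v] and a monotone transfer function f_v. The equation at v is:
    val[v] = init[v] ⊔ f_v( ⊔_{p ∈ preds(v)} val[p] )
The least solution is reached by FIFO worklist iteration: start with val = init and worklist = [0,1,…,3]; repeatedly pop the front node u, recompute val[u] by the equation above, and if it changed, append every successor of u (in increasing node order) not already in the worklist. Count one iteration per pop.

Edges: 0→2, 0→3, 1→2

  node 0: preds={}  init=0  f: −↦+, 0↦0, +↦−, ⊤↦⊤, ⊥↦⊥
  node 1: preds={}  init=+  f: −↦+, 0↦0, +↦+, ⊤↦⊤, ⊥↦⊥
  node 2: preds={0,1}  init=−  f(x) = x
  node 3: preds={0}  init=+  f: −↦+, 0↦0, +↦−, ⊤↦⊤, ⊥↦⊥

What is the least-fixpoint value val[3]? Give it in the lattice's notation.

Worklist (4 pops):
  #1 pop 0: in=⊥ → 0 (no change)
  #2 pop 1: in=⊥ → + (no change)
  #3 pop 2: in=⊤ → ⊤ (was −); enqueue []
  #4 pop 3: in=0 → ⊤ (was +); enqueue []

Fixpoint:
  val[0] = 0
  val[1] = +
  val[2] = ⊤
  val[3] = ⊤

⊤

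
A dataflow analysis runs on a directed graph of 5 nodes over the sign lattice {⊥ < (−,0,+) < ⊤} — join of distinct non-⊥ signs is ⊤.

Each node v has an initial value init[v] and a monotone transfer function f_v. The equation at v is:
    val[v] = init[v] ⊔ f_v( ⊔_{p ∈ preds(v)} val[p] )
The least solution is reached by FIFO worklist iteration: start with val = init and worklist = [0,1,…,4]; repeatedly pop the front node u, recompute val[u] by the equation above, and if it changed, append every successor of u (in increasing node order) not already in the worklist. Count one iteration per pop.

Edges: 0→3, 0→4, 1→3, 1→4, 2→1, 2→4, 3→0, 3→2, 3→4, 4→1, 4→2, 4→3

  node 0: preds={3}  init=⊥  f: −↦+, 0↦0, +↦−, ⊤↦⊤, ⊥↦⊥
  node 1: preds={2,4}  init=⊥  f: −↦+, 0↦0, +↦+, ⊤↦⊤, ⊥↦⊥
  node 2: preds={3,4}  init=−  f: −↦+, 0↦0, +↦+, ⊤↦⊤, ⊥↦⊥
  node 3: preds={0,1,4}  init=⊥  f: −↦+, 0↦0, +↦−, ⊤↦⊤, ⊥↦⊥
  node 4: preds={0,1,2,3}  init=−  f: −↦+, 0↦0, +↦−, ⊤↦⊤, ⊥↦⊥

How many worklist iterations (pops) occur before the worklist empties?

10

Iteration log — 10 steps:
  step 1. node 0  ⊔preds=⊥  new=⊥  stable
  step 2. node 1  ⊔preds=−  new=+  old=⊥  +wl: 
  step 3. node 2  ⊔preds=−  new=⊤  old=−  +wl: 1
  step 4. node 3  ⊔preds=⊤  new=⊤  old=⊥  +wl: 0,2
  step 5. node 4  ⊔preds=⊤  new=⊤  old=−  +wl: 3
  step 6. node 1  ⊔preds=⊤  new=⊤  old=+  +wl: 4
  step 7. node 0  ⊔preds=⊤  new=⊤  old=⊥  +wl: 
  step 8. node 2  ⊔preds=⊤  new=⊤  stable
  step 9. node 3  ⊔preds=⊤  new=⊤  stable
  step 10. node 4  ⊔preds=⊤  new=⊤  stable

Least fixpoint reached:
  node 0: ⊤
  node 1: ⊤
  node 2: ⊤
  node 3: ⊤
  node 4: ⊤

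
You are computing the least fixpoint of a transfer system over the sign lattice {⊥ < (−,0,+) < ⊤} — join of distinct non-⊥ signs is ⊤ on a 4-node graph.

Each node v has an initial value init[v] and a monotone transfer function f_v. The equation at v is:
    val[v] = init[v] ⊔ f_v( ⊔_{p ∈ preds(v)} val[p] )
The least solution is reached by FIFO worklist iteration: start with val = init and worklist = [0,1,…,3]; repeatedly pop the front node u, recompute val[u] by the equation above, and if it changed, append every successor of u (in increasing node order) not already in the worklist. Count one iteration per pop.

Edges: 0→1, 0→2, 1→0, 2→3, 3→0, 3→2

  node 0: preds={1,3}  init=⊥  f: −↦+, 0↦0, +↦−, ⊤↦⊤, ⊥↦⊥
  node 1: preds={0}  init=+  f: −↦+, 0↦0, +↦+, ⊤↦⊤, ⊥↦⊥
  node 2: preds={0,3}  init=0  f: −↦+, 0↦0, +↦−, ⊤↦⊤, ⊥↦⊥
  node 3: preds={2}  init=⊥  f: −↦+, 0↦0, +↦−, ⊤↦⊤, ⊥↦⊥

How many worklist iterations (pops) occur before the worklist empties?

8

Worklist (8 pops):
  #1 pop 0: in=+ → − (was ⊥); enqueue []
  #2 pop 1: in=− → + (no change)
  #3 pop 2: in=− → ⊤ (was 0); enqueue []
  #4 pop 3: in=⊤ → ⊤ (was ⊥); enqueue [0,2]
  #5 pop 0: in=⊤ → ⊤ (was −); enqueue [1]
  #6 pop 2: in=⊤ → ⊤ (no change)
  #7 pop 1: in=⊤ → ⊤ (was +); enqueue [0]
  #8 pop 0: in=⊤ → ⊤ (no change)

Fixpoint:
  val[0] = ⊤
  val[1] = ⊤
  val[2] = ⊤
  val[3] = ⊤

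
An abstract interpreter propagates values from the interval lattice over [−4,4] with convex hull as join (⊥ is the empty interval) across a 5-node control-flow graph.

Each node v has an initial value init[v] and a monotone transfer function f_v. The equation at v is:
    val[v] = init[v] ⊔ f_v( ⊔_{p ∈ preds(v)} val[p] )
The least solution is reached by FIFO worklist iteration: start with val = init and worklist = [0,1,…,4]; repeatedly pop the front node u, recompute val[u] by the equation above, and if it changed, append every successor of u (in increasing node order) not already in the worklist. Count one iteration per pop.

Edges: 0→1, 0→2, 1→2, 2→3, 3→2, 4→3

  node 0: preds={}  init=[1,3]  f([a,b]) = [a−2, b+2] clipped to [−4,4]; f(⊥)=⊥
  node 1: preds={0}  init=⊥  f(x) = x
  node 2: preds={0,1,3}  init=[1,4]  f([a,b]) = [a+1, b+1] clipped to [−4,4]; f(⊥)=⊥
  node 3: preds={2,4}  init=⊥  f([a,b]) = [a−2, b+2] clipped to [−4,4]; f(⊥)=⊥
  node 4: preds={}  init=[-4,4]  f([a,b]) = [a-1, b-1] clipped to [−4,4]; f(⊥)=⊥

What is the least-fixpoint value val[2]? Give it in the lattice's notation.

[-3,4]

Worklist (7 pops):
  #1 pop 0: in=⊥ → [1,3] (no change)
  #2 pop 1: in=[1,3] → [1,3] (was ⊥); enqueue []
  #3 pop 2: in=[1,3] → [1,4] (no change)
  #4 pop 3: in=[-4,4] → [-4,4] (was ⊥); enqueue [2]
  #5 pop 4: in=⊥ → [-4,4] (no change)
  #6 pop 2: in=[-4,4] → [-3,4] (was [1,4]); enqueue [3]
  #7 pop 3: in=[-4,4] → [-4,4] (no change)

Fixpoint:
  val[0] = [1,3]
  val[1] = [1,3]
  val[2] = [-3,4]
  val[3] = [-4,4]
  val[4] = [-4,4]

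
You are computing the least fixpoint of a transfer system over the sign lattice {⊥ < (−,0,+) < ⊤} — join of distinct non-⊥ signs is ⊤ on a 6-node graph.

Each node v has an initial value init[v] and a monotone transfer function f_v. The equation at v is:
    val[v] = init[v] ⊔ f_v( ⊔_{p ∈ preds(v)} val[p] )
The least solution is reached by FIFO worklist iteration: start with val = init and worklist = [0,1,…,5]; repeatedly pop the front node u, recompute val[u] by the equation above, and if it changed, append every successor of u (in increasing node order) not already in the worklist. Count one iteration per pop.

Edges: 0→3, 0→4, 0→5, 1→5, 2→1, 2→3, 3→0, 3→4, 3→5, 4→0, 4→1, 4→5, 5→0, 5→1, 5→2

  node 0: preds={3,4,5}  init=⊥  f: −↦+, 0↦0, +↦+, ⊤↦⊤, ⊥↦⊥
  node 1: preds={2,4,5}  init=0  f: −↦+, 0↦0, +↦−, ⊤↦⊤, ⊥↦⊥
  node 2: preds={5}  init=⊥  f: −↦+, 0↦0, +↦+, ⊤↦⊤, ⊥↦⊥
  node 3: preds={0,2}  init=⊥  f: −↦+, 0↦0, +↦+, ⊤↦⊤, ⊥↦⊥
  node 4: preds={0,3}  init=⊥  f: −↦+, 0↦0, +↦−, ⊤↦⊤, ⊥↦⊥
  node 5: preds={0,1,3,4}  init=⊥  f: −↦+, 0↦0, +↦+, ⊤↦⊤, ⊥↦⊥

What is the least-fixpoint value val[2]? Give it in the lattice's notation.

0

Worklist (14 pops):
  #1 pop 0: in=⊥ → ⊥ (no change)
  #2 pop 1: in=⊥ → 0 (no change)
  #3 pop 2: in=⊥ → ⊥ (no change)
  #4 pop 3: in=⊥ → ⊥ (no change)
  #5 pop 4: in=⊥ → ⊥ (no change)
  #6 pop 5: in=0 → 0 (was ⊥); enqueue [0,1,2]
  #7 pop 0: in=0 → 0 (was ⊥); enqueue [3,4,5]
  #8 pop 1: in=0 → 0 (no change)
  #9 pop 2: in=0 → 0 (was ⊥); enqueue [1]
  #10 pop 3: in=0 → 0 (was ⊥); enqueue [0]
  #11 pop 4: in=0 → 0 (was ⊥); enqueue []
  #12 pop 5: in=0 → 0 (no change)
  #13 pop 1: in=0 → 0 (no change)
  #14 pop 0: in=0 → 0 (no change)

Fixpoint:
  val[0] = 0
  val[1] = 0
  val[2] = 0
  val[3] = 0
  val[4] = 0
  val[5] = 0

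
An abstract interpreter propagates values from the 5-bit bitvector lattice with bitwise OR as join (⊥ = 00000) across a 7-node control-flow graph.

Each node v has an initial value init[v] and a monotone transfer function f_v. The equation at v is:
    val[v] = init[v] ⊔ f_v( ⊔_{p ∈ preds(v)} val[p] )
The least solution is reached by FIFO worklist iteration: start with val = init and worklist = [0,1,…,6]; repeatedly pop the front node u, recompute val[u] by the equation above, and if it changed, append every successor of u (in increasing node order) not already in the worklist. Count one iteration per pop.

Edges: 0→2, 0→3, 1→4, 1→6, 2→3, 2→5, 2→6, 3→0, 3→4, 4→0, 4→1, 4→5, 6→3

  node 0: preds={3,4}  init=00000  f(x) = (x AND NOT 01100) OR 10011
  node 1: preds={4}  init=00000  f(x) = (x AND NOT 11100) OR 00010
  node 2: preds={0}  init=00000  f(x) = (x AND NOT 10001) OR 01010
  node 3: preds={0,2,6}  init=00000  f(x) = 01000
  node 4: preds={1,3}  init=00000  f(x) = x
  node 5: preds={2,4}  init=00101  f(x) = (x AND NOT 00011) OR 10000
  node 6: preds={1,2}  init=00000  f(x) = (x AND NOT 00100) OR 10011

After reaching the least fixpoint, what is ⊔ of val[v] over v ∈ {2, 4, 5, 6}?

11111

Trace (10 dequeues):
  [1] u=0 | in 00000 | out 10011 | prev 00000 | push {}
  [2] u=1 | in 00000 | out 00010 | prev 00000 | push {}
  [3] u=2 | in 10011 | out 01010 | prev 00000 | push {}
  [4] u=3 | in 11011 | out 01000 | prev 00000 | push {0}
  [5] u=4 | in 01010 | out 01010 | prev 00000 | push {1}
  [6] u=5 | in 01010 | out 11101 | prev 00101 | push {}
  [7] u=6 | in 01010 | out 11011 | prev 00000 | push {3}
  [8] u=0 | in 01010 | out 10011 | ==
  [9] u=1 | in 01010 | out 00010 | ==
  [10] u=3 | in 11011 | out 01000 | ==

Converged values:
  [0] 10011
  [1] 00010
  [2] 01010
  [3] 01000
  [4] 01010
  [5] 11101
  [6] 11011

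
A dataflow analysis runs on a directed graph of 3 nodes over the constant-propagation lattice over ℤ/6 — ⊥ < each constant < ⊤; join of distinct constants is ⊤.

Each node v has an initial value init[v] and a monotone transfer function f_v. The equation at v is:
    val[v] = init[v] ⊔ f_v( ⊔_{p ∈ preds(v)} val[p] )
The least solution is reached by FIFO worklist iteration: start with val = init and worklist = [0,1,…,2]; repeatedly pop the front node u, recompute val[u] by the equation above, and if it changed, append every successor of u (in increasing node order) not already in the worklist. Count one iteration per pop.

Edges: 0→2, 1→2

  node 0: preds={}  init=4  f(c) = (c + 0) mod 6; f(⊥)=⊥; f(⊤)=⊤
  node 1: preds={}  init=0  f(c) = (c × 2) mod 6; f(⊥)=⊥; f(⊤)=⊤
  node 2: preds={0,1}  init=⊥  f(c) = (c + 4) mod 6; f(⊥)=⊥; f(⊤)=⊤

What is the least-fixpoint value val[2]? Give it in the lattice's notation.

⊤

Trace (3 dequeues):
  [1] u=0 | in ⊥ | out 4 | ==
  [2] u=1 | in ⊥ | out 0 | ==
  [3] u=2 | in ⊤ | out ⊤ | prev ⊥ | push {}

Converged values:
  [0] 4
  [1] 0
  [2] ⊤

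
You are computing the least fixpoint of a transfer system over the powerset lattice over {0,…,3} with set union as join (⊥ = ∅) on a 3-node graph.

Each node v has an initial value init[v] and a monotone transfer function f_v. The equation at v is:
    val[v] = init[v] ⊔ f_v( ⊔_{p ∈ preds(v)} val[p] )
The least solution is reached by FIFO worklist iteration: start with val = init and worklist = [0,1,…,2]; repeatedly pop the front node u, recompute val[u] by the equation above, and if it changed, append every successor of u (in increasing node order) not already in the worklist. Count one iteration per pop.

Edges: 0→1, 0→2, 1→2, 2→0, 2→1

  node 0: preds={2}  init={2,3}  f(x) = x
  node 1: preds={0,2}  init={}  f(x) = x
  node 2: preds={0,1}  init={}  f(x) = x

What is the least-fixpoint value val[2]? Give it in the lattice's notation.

{2,3}

Worklist (5 pops):
  #1 pop 0: in={} → {2,3} (no change)
  #2 pop 1: in={2,3} → {2,3} (was {}); enqueue []
  #3 pop 2: in={2,3} → {2,3} (was {}); enqueue [0,1]
  #4 pop 0: in={2,3} → {2,3} (no change)
  #5 pop 1: in={2,3} → {2,3} (no change)

Fixpoint:
  val[0] = {2,3}
  val[1] = {2,3}
  val[2] = {2,3}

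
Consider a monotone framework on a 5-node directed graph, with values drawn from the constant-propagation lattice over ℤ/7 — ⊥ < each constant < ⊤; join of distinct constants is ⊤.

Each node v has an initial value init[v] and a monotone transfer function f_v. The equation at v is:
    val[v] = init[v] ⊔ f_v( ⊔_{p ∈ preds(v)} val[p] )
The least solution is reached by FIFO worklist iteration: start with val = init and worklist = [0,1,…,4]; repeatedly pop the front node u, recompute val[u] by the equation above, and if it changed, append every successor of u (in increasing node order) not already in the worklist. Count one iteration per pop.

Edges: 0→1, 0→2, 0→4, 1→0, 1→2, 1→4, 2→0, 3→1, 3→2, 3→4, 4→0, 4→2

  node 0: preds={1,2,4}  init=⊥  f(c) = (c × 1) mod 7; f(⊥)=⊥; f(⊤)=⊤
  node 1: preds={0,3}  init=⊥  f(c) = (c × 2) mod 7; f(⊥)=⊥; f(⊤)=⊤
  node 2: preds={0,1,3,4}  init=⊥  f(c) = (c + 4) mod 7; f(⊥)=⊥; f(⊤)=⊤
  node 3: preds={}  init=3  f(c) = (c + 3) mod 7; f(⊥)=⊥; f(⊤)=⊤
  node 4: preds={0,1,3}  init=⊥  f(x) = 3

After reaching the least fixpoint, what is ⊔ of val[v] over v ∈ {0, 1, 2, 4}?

⊤

Trace (11 dequeues):
  [1] u=0 | in ⊥ | out ⊥ | ==
  [2] u=1 | in 3 | out 6 | prev ⊥ | push {0}
  [3] u=2 | in ⊤ | out ⊤ | prev ⊥ | push {}
  [4] u=3 | in ⊥ | out 3 | ==
  [5] u=4 | in ⊤ | out 3 | prev ⊥ | push {2}
  [6] u=0 | in ⊤ | out ⊤ | prev ⊥ | push {1,4}
  [7] u=2 | in ⊤ | out ⊤ | ==
  [8] u=1 | in ⊤ | out ⊤ | prev 6 | push {0,2}
  [9] u=4 | in ⊤ | out 3 | ==
  [10] u=0 | in ⊤ | out ⊤ | ==
  [11] u=2 | in ⊤ | out ⊤ | ==

Converged values:
  [0] ⊤
  [1] ⊤
  [2] ⊤
  [3] 3
  [4] 3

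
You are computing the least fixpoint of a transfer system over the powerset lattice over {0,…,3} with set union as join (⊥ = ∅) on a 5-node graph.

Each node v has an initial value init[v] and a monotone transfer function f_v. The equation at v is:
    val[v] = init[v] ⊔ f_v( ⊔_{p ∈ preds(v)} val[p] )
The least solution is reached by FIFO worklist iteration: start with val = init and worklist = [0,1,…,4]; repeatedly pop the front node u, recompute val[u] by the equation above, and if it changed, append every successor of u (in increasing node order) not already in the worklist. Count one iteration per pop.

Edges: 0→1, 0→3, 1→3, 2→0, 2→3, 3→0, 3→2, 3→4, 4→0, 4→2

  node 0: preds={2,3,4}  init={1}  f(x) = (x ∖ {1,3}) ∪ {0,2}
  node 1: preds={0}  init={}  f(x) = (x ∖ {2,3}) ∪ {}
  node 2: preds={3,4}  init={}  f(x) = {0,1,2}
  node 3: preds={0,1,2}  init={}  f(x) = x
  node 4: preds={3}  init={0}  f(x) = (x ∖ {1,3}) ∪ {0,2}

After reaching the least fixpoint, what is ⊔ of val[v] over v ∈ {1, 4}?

{0,1,2}

Iteration log — 7 steps:
  step 1. node 0  ⊔preds={0}  new={0,1,2}  old={1}  +wl: 
  step 2. node 1  ⊔preds={0,1,2}  new={0,1}  old={}  +wl: 
  step 3. node 2  ⊔preds={0}  new={0,1,2}  old={}  +wl: 0
  step 4. node 3  ⊔preds={0,1,2}  new={0,1,2}  old={}  +wl: 2
  step 5. node 4  ⊔preds={0,1,2}  new={0,2}  old={0}  +wl: 
  step 6. node 0  ⊔preds={0,1,2}  new={0,1,2}  stable
  step 7. node 2  ⊔preds={0,1,2}  new={0,1,2}  stable

Least fixpoint reached:
  node 0: {0,1,2}
  node 1: {0,1}
  node 2: {0,1,2}
  node 3: {0,1,2}
  node 4: {0,2}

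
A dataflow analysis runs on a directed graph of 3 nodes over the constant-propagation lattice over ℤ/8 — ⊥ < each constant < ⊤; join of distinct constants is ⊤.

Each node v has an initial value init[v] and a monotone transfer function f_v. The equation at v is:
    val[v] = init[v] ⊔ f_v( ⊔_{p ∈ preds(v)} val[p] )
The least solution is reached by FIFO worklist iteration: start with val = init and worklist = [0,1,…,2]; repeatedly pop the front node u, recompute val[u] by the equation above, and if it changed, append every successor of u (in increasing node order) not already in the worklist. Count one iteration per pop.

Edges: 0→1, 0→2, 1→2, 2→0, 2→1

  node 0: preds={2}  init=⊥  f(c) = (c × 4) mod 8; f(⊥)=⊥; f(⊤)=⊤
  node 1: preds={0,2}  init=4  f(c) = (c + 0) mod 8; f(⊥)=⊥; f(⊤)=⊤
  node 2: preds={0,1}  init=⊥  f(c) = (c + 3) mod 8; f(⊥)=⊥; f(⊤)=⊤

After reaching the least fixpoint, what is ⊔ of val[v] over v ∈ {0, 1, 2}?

⊤

Trace (9 dequeues):
  [1] u=0 | in ⊥ | out ⊥ | ==
  [2] u=1 | in ⊥ | out 4 | ==
  [3] u=2 | in 4 | out 7 | prev ⊥ | push {0,1}
  [4] u=0 | in 7 | out 4 | prev ⊥ | push {2}
  [5] u=1 | in ⊤ | out ⊤ | prev 4 | push {}
  [6] u=2 | in ⊤ | out ⊤ | prev 7 | push {0,1}
  [7] u=0 | in ⊤ | out ⊤ | prev 4 | push {2}
  [8] u=1 | in ⊤ | out ⊤ | ==
  [9] u=2 | in ⊤ | out ⊤ | ==

Converged values:
  [0] ⊤
  [1] ⊤
  [2] ⊤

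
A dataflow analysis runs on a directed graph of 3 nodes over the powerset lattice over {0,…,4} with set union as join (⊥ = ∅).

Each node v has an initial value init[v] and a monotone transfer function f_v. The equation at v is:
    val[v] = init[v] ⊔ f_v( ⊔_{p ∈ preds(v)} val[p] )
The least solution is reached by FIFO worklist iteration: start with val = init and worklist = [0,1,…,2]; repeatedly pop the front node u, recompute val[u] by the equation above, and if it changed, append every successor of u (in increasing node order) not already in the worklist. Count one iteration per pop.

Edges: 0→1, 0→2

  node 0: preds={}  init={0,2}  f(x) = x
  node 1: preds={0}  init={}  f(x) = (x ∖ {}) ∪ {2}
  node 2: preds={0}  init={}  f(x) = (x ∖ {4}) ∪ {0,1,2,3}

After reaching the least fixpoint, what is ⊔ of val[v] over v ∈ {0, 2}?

Iteration log — 3 steps:
  step 1. node 0  ⊔preds={}  new={0,2}  stable
  step 2. node 1  ⊔preds={0,2}  new={0,2}  old={}  +wl: 
  step 3. node 2  ⊔preds={0,2}  new={0,1,2,3}  old={}  +wl: 

Least fixpoint reached:
  node 0: {0,2}
  node 1: {0,2}
  node 2: {0,1,2,3}

{0,1,2,3}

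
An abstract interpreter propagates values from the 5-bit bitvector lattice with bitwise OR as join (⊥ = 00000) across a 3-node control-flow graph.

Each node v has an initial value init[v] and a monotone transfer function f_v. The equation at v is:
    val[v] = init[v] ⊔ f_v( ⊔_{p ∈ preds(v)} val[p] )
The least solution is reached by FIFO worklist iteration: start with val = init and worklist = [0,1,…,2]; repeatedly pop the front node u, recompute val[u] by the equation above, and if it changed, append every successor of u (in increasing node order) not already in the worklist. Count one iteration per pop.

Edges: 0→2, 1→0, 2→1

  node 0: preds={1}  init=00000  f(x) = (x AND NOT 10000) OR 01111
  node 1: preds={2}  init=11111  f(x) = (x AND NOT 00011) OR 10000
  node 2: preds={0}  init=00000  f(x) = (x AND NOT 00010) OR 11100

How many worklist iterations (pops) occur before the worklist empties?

4

Trace (4 dequeues):
  [1] u=0 | in 11111 | out 01111 | prev 00000 | push {}
  [2] u=1 | in 00000 | out 11111 | ==
  [3] u=2 | in 01111 | out 11101 | prev 00000 | push {1}
  [4] u=1 | in 11101 | out 11111 | ==

Converged values:
  [0] 01111
  [1] 11111
  [2] 11101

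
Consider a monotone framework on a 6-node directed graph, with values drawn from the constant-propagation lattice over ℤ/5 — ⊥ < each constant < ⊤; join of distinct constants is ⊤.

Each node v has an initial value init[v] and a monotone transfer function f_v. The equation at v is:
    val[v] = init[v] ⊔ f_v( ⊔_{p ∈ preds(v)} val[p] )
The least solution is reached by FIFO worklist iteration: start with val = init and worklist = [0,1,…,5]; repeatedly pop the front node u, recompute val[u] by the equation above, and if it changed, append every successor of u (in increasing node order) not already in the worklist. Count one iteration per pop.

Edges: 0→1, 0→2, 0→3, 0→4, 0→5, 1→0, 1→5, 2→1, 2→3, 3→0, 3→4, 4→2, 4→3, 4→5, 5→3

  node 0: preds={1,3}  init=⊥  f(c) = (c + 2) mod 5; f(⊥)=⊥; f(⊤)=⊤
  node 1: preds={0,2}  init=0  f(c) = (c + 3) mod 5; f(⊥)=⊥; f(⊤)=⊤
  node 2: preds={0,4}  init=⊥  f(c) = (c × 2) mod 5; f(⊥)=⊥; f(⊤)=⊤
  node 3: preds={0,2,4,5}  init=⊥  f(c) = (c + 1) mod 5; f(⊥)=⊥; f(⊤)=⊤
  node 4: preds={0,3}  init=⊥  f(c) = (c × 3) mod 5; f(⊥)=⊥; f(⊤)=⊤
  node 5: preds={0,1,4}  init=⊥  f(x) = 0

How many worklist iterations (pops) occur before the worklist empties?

13

Trace (13 dequeues):
  [1] u=0 | in 0 | out 2 | prev ⊥ | push {}
  [2] u=1 | in 2 | out 0 | ==
  [3] u=2 | in 2 | out 4 | prev ⊥ | push {1}
  [4] u=3 | in ⊤ | out ⊤ | prev ⊥ | push {0}
  [5] u=4 | in ⊤ | out ⊤ | prev ⊥ | push {2,3}
  [6] u=5 | in ⊤ | out 0 | prev ⊥ | push {}
  [7] u=1 | in ⊤ | out ⊤ | prev 0 | push {5}
  [8] u=0 | in ⊤ | out ⊤ | prev 2 | push {1,4}
  [9] u=2 | in ⊤ | out ⊤ | prev 4 | push {}
  [10] u=3 | in ⊤ | out ⊤ | ==
  [11] u=5 | in ⊤ | out 0 | ==
  [12] u=1 | in ⊤ | out ⊤ | ==
  [13] u=4 | in ⊤ | out ⊤ | ==

Converged values:
  [0] ⊤
  [1] ⊤
  [2] ⊤
  [3] ⊤
  [4] ⊤
  [5] 0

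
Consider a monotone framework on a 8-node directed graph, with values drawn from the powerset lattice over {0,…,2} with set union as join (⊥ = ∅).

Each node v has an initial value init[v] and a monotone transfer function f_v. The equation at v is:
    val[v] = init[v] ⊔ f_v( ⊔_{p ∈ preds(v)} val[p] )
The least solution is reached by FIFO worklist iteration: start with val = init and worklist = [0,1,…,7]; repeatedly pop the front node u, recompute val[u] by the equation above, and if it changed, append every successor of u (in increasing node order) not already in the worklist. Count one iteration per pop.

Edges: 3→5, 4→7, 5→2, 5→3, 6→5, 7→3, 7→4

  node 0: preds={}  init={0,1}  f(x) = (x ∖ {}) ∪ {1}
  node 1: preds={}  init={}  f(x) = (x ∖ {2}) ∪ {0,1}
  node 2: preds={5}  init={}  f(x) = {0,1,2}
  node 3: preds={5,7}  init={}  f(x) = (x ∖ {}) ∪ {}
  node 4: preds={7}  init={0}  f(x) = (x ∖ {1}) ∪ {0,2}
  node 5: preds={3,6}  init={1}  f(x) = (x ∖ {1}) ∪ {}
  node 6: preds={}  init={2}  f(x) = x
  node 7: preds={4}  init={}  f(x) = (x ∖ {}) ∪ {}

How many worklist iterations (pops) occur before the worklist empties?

14

Iteration log — 14 steps:
  step 1. node 0  ⊔preds={}  new={0,1}  stable
  step 2. node 1  ⊔preds={}  new={0,1}  old={}  +wl: 
  step 3. node 2  ⊔preds={1}  new={0,1,2}  old={}  +wl: 
  step 4. node 3  ⊔preds={1}  new={1}  old={}  +wl: 
  step 5. node 4  ⊔preds={}  new={0,2}  old={0}  +wl: 
  step 6. node 5  ⊔preds={1,2}  new={1,2}  old={1}  +wl: 2,3
  step 7. node 6  ⊔preds={}  new={2}  stable
  step 8. node 7  ⊔preds={0,2}  new={0,2}  old={}  +wl: 4
  step 9. node 2  ⊔preds={1,2}  new={0,1,2}  stable
  step 10. node 3  ⊔preds={0,1,2}  new={0,1,2}  old={1}  +wl: 5
  step 11. node 4  ⊔preds={0,2}  new={0,2}  stable
  step 12. node 5  ⊔preds={0,1,2}  new={0,1,2}  old={1,2}  +wl: 2,3
  step 13. node 2  ⊔preds={0,1,2}  new={0,1,2}  stable
  step 14. node 3  ⊔preds={0,1,2}  new={0,1,2}  stable

Least fixpoint reached:
  node 0: {0,1}
  node 1: {0,1}
  node 2: {0,1,2}
  node 3: {0,1,2}
  node 4: {0,2}
  node 5: {0,1,2}
  node 6: {2}
  node 7: {0,2}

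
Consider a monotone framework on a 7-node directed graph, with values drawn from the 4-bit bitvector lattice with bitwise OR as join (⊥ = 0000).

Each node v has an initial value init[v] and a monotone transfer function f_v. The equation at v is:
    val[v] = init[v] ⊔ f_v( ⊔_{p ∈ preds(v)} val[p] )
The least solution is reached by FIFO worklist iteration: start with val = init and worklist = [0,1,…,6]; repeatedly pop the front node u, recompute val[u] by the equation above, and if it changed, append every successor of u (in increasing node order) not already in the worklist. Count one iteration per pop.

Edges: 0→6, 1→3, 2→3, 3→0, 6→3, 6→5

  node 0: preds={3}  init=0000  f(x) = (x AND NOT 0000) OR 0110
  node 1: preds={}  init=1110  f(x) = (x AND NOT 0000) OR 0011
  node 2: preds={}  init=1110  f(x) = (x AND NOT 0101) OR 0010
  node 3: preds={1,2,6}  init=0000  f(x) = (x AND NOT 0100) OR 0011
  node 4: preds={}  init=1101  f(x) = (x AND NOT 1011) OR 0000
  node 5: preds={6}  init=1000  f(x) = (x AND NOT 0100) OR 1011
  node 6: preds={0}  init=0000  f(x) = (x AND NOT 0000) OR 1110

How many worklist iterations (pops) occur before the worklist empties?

13

Worklist (13 pops):
  #1 pop 0: in=0000 → 0110 (was 0000); enqueue []
  #2 pop 1: in=0000 → 1111 (was 1110); enqueue []
  #3 pop 2: in=0000 → 1110 (no change)
  #4 pop 3: in=1111 → 1011 (was 0000); enqueue [0]
  #5 pop 4: in=0000 → 1101 (no change)
  #6 pop 5: in=0000 → 1011 (was 1000); enqueue []
  #7 pop 6: in=0110 → 1110 (was 0000); enqueue [3,5]
  #8 pop 0: in=1011 → 1111 (was 0110); enqueue [6]
  #9 pop 3: in=1111 → 1011 (no change)
  #10 pop 5: in=1110 → 1011 (no change)
  #11 pop 6: in=1111 → 1111 (was 1110); enqueue [3,5]
  #12 pop 3: in=1111 → 1011 (no change)
  #13 pop 5: in=1111 → 1011 (no change)

Fixpoint:
  val[0] = 1111
  val[1] = 1111
  val[2] = 1110
  val[3] = 1011
  val[4] = 1101
  val[5] = 1011
  val[6] = 1111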